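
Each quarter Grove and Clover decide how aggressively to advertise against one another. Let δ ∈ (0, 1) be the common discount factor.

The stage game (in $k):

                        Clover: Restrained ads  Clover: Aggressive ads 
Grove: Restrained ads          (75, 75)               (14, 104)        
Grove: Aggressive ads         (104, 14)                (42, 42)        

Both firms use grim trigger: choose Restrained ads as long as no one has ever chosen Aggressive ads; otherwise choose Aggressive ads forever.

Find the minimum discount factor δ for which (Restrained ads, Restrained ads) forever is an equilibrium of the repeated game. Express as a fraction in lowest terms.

29/62

75/(1−δ) ≥ 104 + 42δ/(1−δ)
75 ≥ 104 − 62δ
δ ≥ 29/62.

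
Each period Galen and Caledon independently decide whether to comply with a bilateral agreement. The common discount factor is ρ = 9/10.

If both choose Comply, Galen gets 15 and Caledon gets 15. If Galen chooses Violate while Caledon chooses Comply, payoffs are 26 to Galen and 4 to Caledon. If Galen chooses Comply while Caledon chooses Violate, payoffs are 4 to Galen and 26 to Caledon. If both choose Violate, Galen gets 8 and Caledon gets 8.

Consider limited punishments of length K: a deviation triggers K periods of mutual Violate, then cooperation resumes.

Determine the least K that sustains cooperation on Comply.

2

IC: ρ(1−ρ^K)/(1−ρ) ≥ (26−15)/(15−8) = 11/7.
With ρ = 9/10: need 1 − ρ^K ≥ 11/7·(1−9/10)/(9/10), i.e. ρ^K ≤ 0.8254.
Since (9/10)^1 = 0.9000 and (9/10)^2 = 0.8100, the smallest such K is 2.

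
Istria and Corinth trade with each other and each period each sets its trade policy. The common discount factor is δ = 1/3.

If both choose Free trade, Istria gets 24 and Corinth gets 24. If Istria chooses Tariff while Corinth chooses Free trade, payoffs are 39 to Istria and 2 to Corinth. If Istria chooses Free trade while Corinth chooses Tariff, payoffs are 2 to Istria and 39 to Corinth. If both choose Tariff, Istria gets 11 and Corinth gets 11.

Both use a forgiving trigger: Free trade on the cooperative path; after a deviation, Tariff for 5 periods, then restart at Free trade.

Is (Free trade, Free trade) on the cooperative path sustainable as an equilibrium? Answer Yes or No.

A one-shot deviation gives 39 now, then 11 for 5 periods, then back to 24.
Gain from deviating: (39−24) today; loss: (24−11) in each of the next 5 periods.
No-deviation condition: (24−11)(δ+…+δ^5) ≥ 39−24, i.e. δ+…+δ^5 ≥ 15/13.
At δ = 1/3: δ+…+δ^5 = 0.4979 < 1.1538.
So cooperation is not sustainable.

No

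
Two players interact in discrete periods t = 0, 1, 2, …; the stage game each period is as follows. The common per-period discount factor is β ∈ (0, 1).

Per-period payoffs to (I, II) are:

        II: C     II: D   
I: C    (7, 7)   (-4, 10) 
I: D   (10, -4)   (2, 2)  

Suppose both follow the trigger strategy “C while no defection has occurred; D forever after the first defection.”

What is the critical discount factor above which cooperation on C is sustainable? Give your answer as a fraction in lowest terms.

3/8

7/(1−β) ≥ 10 + 2β/(1−β)
7 ≥ 10 − 8β
β ≥ 3/8.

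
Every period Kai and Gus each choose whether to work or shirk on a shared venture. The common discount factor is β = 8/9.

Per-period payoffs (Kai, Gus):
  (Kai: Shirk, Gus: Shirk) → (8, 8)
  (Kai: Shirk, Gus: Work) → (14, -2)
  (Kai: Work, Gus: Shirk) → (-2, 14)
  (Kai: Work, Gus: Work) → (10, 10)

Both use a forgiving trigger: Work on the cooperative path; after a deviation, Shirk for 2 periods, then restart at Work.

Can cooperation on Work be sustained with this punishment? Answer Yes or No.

Comparing payoff streams over the 3 periods until play realigns: cooperate → 10(1+β+…+β^2); deviate → 14 + 8(β+…+β^2).
Cooperation is sustained iff (10−8)(β+…+β^2) ≥ 14−10.
β+…+β^2 = 8/9·(1−(8/9)^2)/(1−8/9) = 1.6790, and (14−10)/(10−8) = 2.0000.
1.6790 < 2.0000, so cooperation is not sustainable.

No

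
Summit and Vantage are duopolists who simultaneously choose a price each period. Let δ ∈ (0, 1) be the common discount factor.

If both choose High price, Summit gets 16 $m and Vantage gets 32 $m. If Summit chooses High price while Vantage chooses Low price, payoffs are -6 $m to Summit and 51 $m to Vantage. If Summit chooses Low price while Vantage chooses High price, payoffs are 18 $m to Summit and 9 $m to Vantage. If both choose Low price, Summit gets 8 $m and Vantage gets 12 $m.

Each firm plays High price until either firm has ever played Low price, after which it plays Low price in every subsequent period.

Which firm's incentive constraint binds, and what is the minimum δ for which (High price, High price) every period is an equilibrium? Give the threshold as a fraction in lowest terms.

Vantage; δ ≥ 19/39

For Summit: deviation gain 18−16 = 2, per-period punishment loss 16−8 = 8. IC gives δ ≥ 2/10 = 1/5.
For Vantage: gain 19, loss 20 per period, so δ ≥ 19/39.
The tighter constraint is Vantage's, so cooperation needs δ ≥ 19/39.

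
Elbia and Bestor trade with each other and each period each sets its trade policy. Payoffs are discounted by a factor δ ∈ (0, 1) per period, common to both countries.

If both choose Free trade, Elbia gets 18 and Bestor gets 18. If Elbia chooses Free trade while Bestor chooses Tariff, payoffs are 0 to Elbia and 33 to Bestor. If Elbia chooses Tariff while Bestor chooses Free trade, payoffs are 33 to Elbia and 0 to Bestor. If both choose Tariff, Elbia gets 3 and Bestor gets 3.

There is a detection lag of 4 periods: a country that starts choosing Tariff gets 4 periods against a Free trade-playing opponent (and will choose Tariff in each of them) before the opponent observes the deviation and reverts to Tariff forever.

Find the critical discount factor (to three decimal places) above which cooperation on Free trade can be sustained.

Deviating for the 4 undetected periods gains 33−18 = 15 per period over cooperation, then loses 18−3 = 15 per period forever once punishment starts.
Gain: 15(1 + δ + … + δ^3); loss: 15·δ^4/(1−δ).
No profitable deviation ⇔ 15(1−δ^4) ≤ 15·δ^4, i.e. δ^4 ≥ 15/(15+15) = 1/2.
Hence δ ≥ (1/2)^(1/4) ≈ 0.841.

0.841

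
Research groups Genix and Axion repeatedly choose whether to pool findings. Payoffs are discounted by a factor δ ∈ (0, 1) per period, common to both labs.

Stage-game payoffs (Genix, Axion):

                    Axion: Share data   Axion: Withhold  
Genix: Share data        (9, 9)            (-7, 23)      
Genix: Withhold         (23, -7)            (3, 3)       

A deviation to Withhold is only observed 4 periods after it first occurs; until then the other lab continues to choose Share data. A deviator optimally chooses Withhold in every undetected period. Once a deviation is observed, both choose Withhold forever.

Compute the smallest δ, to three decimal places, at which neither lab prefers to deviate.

The best deviation is to choose Withhold for all 4 undetected periods, earning 23 each, then 3 forever once detected.
Deviation value: 23(1−δ^4)/(1−δ) + 3δ^4/(1−δ); cooperation value: 9/(1−δ).
IC: 9 ≥ 23(1−δ^4) + 3δ^4 = 23 − 20δ^4.
So δ^4 ≥ 14/20 = 7/10, giving δ ≥ (7/10)^(1/4) ≈ 0.915.

0.915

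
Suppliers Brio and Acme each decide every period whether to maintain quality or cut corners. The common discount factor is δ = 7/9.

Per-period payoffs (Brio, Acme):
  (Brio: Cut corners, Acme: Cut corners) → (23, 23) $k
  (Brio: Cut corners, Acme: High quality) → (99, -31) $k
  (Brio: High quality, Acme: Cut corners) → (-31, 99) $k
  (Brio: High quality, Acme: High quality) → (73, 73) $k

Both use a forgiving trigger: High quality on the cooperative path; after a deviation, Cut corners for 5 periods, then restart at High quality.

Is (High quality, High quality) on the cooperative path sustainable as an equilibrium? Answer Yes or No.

A one-shot deviation gives 99 now, then 23 for 5 periods, then back to 73.
Gain from deviating: (99−73) today; loss: (73−23) in each of the next 5 periods.
No-deviation condition: (73−23)(δ+…+δ^5) ≥ 99−73, i.e. δ+…+δ^5 ≥ 13/25.
At δ = 7/9: δ+…+δ^5 = 2.5038 ≥ 0.5200.
So cooperation is sustainable.

Yes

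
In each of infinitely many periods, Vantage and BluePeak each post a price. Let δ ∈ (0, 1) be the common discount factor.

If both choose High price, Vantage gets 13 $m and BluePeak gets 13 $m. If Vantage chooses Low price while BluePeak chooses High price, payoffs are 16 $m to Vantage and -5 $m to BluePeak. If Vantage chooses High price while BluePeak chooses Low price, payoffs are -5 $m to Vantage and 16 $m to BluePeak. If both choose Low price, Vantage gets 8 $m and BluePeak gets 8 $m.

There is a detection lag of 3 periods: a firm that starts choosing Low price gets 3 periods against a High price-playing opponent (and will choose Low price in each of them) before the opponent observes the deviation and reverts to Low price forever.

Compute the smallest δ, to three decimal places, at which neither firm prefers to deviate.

Deviating for the 3 undetected periods gains 16−13 = 3 per period over cooperation, then loses 13−8 = 5 per period forever once punishment starts.
Gain: 3(1 + δ + … + δ^2); loss: 5·δ^3/(1−δ).
No profitable deviation ⇔ 3(1−δ^3) ≤ 5·δ^3, i.e. δ^3 ≥ 3/(3+5) = 3/8.
Hence δ ≥ (3/8)^(1/3) ≈ 0.721.

0.721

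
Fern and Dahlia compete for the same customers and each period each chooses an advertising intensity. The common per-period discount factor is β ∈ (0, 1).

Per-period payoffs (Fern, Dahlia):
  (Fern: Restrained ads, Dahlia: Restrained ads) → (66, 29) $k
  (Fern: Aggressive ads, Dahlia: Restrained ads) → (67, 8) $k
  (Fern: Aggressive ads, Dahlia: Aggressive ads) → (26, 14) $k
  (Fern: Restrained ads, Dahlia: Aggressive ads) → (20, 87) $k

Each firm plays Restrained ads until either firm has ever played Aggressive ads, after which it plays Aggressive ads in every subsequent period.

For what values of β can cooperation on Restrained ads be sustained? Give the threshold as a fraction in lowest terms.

Fern's threshold: (67−66)/(67−26) = 1/41.
Dahlia's threshold: (87−29)/(87−14) = 58/73.
1/41 < 58/73, so Dahlia binds and β* = 58/73.

58/73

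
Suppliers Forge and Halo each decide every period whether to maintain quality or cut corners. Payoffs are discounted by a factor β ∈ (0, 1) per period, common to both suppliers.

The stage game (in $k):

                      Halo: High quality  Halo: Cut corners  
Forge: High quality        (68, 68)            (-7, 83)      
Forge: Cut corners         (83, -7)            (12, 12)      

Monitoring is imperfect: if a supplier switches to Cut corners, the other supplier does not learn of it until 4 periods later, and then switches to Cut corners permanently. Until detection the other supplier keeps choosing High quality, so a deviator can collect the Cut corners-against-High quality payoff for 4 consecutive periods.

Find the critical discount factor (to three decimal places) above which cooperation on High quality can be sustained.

0.678

A deviator earns 83 for 4 periods, then 12 forever; cooperating earns 68 forever. Multiplying the IC by (1−β):
68 ≥ 83(1−β^4) + 12β^4, so 71·β^4 ≥ 15 and β^4 ≥ 15/71.
β ≥ (15/71)^(1/4) ≈ 0.678.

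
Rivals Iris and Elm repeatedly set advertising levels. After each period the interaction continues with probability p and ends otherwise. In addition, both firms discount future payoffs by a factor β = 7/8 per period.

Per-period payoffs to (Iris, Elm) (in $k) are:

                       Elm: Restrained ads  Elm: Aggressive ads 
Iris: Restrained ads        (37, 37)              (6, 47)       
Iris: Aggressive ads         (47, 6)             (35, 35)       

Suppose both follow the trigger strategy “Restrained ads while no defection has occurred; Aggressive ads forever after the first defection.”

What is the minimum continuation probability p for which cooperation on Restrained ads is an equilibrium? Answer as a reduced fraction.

20/21

Expected continuation weight on next period's payoff is β·p = 7/8·p, which plays the role of the discount factor.
Cooperation requires 7/8·p ≥ (47−37)/(47−35) = 5/6, hence p ≥ 20/21.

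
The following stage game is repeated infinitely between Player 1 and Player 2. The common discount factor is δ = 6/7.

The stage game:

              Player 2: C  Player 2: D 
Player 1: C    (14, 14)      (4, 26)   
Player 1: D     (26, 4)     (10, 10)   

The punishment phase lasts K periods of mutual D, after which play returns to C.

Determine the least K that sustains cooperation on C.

No profitable deviation requires (14−10)(δ+…+δ^K) ≥ 26−14, i.e. δ+…+δ^K ≥ 3 ≈ 3.0000.
With δ = 6/7, the partial sums are K=1: 0.8571, K=2: 1.5918, K=3: 2.2216, K=4: 2.7613, K=5: 3.2240.
K = 5 is the first length at which the sum reaches 3.0000.

5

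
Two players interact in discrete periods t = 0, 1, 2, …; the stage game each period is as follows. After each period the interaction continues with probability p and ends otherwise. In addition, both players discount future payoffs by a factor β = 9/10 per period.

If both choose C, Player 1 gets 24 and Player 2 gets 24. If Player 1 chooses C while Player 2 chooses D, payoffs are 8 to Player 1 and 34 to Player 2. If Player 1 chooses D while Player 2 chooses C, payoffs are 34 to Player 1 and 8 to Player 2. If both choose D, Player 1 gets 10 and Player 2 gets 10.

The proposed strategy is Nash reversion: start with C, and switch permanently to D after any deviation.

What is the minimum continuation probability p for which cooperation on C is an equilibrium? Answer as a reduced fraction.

With continuation probability p and discount β, the effective per-period discount factor is βp.
Grim-trigger IC: βp ≥ (34−24)/(34−10) = 5/12.
So p ≥ (5/12)/(9/10) = 25/54.

25/54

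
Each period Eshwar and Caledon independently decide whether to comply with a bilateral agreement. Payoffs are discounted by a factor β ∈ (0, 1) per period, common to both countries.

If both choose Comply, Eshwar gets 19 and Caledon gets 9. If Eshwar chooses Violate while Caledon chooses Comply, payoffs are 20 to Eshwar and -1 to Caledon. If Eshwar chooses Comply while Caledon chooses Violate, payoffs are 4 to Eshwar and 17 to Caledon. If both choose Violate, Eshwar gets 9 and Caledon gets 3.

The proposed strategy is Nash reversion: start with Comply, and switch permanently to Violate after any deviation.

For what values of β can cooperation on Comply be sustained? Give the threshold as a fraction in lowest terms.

Eshwar: cooperation gives 19 each period; deviation gives 20 once then 9 forever.
  19/(1−β) ≥ 20 + 9β/(1−β) ⇒ β ≥ 1/11.
Caledon: cooperation gives 9 each period; deviation gives 17 once then 3 forever.
  β ≥ 8/14 = 4/7.
Both must hold, so the binding constraint is Caledon's: β ≥ 4/7.

4/7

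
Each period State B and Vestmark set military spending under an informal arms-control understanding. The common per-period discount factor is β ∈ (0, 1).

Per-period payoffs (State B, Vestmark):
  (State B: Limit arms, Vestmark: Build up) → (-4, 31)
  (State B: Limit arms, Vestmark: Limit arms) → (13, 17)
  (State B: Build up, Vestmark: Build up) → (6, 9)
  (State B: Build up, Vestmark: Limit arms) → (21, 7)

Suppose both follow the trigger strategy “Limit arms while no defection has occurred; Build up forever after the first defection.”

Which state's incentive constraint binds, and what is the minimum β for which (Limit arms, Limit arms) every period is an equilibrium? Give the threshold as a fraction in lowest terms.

State B: cooperation gives 13 each period; deviation gives 21 once then 6 forever.
  13/(1−β) ≥ 21 + 6β/(1−β) ⇒ β ≥ 8/15.
Vestmark: cooperation gives 17 each period; deviation gives 31 once then 9 forever.
  β ≥ 14/22 = 7/11.
Both must hold, so the binding constraint is Vestmark's: β ≥ 7/11.

Vestmark; β ≥ 7/11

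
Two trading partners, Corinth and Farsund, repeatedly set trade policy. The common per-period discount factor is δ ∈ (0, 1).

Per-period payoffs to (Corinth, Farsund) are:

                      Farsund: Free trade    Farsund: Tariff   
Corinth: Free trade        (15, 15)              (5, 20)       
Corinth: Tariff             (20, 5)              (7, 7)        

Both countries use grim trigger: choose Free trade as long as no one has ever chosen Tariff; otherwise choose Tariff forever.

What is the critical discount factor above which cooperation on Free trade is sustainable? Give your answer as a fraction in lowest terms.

Under grim trigger the critical discount factor is (T−C)/(T−P) with T = 20, C = 15, P = 7.
δ* = (20−15)/(20−7) = 5/13.

5/13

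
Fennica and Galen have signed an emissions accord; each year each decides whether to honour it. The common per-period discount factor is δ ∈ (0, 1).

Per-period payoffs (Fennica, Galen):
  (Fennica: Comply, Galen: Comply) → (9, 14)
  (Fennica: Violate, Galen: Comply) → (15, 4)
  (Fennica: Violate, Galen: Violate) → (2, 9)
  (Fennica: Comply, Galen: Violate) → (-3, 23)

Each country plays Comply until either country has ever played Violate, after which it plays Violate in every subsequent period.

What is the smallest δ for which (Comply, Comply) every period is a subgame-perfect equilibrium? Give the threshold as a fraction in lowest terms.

For Fennica: deviation gain 15−9 = 6, per-period punishment loss 9−2 = 7. IC gives δ ≥ 6/13.
For Galen: gain 9, loss 5 per period, so δ ≥ 9/14.
The tighter constraint is Galen's, so cooperation needs δ ≥ 9/14.

9/14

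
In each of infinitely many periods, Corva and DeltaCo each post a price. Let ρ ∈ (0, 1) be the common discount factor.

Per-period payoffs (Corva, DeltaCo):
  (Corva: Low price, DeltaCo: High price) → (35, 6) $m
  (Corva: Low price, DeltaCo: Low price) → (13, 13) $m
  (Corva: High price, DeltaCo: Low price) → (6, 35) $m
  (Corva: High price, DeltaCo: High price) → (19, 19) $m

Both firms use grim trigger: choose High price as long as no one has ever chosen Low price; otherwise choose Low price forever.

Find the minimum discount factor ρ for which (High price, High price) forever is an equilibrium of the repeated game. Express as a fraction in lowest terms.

8/11

One-period gain from deviating is 35 − 19 = 16. The loss is 19 − 13 = 6 in every subsequent period, with present value 6·ρ/(1−ρ).
Deviation is unprofitable when 6·ρ/(1−ρ) ≥ 16, i.e. ρ/(1−ρ) ≥ 8/3.
Equivalently ρ ≥ 16/(16+6) = 8/11.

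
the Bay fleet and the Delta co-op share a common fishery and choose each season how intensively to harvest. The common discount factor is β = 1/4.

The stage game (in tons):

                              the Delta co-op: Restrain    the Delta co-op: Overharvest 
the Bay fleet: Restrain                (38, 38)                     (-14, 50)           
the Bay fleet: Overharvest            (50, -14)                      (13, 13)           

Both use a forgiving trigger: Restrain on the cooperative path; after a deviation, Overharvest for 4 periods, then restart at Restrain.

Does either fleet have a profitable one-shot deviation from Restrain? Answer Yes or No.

Yes

A one-shot deviation gives 50 now, then 13 for 4 periods, then back to 38.
Gain from deviating: (50−38) today; loss: (38−13) in each of the next 4 periods.
No-deviation condition: (38−13)(β+…+β^4) ≥ 50−38, i.e. β+…+β^4 ≥ 12/25.
At β = 1/4: β+…+β^4 = 0.3320 < 0.4800.
So cooperation is not sustainable.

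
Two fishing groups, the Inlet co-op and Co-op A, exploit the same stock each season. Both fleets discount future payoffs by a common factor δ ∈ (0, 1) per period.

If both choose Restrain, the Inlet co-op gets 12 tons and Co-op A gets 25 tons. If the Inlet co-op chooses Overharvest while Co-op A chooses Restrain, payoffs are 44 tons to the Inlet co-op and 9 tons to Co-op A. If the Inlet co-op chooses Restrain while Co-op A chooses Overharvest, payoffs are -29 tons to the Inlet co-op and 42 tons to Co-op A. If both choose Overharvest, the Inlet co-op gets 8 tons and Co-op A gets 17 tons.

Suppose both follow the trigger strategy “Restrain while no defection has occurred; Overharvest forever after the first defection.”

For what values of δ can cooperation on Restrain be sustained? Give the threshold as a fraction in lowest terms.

8/9

the Inlet co-op: cooperation gives 12 each period; deviation gives 44 once then 8 forever.
  12/(1−δ) ≥ 44 + 8δ/(1−δ) ⇒ δ ≥ 32/36 = 8/9.
Co-op A: cooperation gives 25 each period; deviation gives 42 once then 17 forever.
  δ ≥ 17/25.
Both must hold, so the binding constraint is the Inlet co-op's: δ ≥ 8/9.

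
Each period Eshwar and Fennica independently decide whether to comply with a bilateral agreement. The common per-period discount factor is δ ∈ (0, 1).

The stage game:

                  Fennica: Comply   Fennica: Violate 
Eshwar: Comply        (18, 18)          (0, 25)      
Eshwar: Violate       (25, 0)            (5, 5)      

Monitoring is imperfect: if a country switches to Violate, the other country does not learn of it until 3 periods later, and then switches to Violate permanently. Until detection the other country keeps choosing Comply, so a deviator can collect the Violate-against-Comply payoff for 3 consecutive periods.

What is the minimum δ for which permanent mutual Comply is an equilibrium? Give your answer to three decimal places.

0.705

The best deviation is to choose Violate for all 3 undetected periods, earning 25 each, then 5 forever once detected.
Deviation value: 25(1−δ^3)/(1−δ) + 5δ^3/(1−δ); cooperation value: 18/(1−δ).
IC: 18 ≥ 25(1−δ^3) + 5δ^3 = 25 − 20δ^3.
So δ^3 ≥ 7/20, giving δ ≥ (7/20)^(1/3) ≈ 0.705.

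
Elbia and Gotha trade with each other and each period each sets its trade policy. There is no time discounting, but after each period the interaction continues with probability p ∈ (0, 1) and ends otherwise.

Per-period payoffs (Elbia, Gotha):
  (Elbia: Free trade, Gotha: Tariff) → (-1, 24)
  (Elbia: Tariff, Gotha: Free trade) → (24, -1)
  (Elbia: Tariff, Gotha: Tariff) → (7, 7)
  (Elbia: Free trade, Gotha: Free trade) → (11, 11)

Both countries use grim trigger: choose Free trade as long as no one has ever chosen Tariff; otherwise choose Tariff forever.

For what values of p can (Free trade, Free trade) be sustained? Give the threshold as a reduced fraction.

13/17

Expected cooperation value is 11 + p·11 + p²·11 + … = 11/(1−p); deviation gives 24 + p·7/(1−p).
11 ≥ 24(1−p) + 7p ⇒ 17p ≥ 13 ⇒ p ≥ 13/17.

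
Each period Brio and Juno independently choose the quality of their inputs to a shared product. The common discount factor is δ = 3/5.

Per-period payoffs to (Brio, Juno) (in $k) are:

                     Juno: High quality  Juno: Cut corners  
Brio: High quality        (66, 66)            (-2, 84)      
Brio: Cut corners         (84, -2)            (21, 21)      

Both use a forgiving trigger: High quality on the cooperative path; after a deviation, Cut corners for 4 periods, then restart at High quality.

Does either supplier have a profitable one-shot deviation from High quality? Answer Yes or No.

No

A one-shot deviation gives 84 now, then 21 for 4 periods, then back to 66.
Gain from deviating: (84−66) today; loss: (66−21) in each of the next 4 periods.
No-deviation condition: (66−21)(δ+…+δ^4) ≥ 84−66, i.e. δ+…+δ^4 ≥ 2/5.
At δ = 3/5: δ+…+δ^4 = 1.3056 ≥ 0.4000.
So cooperation is sustainable.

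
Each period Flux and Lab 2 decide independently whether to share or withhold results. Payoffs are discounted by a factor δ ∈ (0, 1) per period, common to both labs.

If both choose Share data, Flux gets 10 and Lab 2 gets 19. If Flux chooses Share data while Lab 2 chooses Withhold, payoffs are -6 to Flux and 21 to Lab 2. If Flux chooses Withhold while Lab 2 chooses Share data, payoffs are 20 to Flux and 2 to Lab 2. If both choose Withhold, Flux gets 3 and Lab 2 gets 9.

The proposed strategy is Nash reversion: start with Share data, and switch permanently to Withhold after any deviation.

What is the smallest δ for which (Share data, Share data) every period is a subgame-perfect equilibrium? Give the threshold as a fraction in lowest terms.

10/17

Flux: cooperation gives 10 each period; deviation gives 20 once then 3 forever.
  10/(1−δ) ≥ 20 + 3δ/(1−δ) ⇒ δ ≥ 10/17.
Lab 2: cooperation gives 19 each period; deviation gives 21 once then 9 forever.
  δ ≥ 2/12 = 1/6.
Both must hold, so the binding constraint is Flux's: δ ≥ 10/17.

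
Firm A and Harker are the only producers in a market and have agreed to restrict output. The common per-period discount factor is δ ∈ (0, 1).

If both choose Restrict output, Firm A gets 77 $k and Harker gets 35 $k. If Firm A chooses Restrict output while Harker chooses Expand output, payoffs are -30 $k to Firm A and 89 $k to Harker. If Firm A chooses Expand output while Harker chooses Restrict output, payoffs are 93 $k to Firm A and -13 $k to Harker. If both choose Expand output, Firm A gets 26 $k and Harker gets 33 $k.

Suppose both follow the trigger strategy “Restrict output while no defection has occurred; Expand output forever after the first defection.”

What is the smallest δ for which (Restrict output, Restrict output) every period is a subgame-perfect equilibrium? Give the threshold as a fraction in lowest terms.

27/28

For Firm A: deviation gain 93−77 = 16, per-period punishment loss 77−26 = 51. IC gives δ ≥ 16/67.
For Harker: gain 54, loss 2 per period, so δ ≥ 54/56 = 27/28.
The tighter constraint is Harker's, so cooperation needs δ ≥ 27/28.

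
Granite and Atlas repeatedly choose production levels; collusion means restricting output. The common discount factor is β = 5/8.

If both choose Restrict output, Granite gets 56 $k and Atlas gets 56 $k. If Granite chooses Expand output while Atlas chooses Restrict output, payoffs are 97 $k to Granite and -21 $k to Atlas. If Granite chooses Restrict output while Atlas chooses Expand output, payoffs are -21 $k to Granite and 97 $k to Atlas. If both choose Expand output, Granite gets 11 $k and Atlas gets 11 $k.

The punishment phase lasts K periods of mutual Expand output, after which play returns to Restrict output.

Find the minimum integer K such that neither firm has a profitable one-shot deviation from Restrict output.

2

Need Σ_{k=1}^{K} β^k ≥ (97−56)/(56−11) = 0.9111 at β = 5/8.
At K = 1 the sum is 0.6250 < 0.9111; at K = 2 it is 1.0156 ≥ 0.9111.
So the minimum punishment length is K = 2.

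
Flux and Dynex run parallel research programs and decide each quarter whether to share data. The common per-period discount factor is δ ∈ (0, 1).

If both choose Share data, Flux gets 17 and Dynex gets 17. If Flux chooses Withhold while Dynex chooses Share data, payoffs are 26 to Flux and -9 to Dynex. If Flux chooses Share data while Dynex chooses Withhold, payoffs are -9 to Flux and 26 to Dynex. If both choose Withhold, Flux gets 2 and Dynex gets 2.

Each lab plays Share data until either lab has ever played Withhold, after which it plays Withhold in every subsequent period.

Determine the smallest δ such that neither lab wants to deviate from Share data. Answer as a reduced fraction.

3/8

One-period gain from deviating is 26 − 17 = 9. The loss is 17 − 2 = 15 in every subsequent period, with present value 15·δ/(1−δ).
Deviation is unprofitable when 15·δ/(1−δ) ≥ 9, i.e. δ/(1−δ) ≥ 3/5.
Equivalently δ ≥ 9/(9+15) = 3/8.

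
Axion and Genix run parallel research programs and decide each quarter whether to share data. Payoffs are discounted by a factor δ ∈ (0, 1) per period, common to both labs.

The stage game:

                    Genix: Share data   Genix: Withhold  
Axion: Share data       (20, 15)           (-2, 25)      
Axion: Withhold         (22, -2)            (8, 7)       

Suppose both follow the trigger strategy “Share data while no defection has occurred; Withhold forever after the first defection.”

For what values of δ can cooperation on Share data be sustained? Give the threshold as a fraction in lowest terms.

Axion's threshold: (22−20)/(22−8) = 1/7.
Genix's threshold: (25−15)/(25−7) = 5/9.
1/7 < 5/9, so Genix binds and δ* = 5/9.

5/9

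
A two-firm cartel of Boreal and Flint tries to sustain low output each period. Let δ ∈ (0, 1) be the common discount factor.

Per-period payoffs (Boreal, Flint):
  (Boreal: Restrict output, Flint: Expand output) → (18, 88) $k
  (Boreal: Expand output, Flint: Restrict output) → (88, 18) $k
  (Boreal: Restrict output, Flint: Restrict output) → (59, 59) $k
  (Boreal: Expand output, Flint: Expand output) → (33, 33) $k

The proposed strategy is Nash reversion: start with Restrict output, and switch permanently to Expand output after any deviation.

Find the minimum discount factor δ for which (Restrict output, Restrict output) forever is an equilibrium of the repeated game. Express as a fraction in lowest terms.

59/(1−δ) ≥ 88 + 33δ/(1−δ)
59 ≥ 88 − 55δ
δ ≥ 29/55.

29/55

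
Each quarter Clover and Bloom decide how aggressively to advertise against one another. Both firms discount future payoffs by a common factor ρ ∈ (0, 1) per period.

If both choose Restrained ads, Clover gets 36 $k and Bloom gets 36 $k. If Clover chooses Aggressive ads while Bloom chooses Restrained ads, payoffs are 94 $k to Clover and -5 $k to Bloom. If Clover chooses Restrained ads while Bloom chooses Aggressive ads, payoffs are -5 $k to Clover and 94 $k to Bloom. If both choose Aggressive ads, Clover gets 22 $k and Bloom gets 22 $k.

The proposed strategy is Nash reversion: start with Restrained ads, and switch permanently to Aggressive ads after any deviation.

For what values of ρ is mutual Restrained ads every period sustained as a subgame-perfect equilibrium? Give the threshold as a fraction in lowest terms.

29/36

Cooperation forever yields 36 each period: 36/(1−ρ).
Deviating yields 94 once, then 22 forever: 94 + 22ρ/(1−ρ).
No profitable deviation requires 36/(1−ρ) ≥ 94 + 22ρ/(1−ρ).
Multiplying by (1−ρ): 36 ≥ 94(1−ρ) + 22ρ = 94 − 72ρ.
So 72ρ ≥ 58, i.e. ρ ≥ 58/72 = 29/36.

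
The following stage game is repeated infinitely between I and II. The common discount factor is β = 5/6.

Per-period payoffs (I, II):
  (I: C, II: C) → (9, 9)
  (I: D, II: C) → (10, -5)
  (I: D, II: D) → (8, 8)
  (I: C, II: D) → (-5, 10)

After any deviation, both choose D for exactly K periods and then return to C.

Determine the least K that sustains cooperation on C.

2

Need Σ_{k=1}^{K} β^k ≥ (10−9)/(9−8) = 1.0000 at β = 5/6.
At K = 1 the sum is 0.8333 < 1.0000; at K = 2 it is 1.5278 ≥ 1.0000.
So the minimum punishment length is K = 2.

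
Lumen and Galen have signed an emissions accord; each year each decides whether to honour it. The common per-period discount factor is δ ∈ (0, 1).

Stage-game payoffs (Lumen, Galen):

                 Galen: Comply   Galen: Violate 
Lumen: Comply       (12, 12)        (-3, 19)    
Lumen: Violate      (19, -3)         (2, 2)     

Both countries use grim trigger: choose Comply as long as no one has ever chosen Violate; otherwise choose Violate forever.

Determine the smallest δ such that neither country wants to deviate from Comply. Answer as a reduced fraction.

Cooperation forever yields 12 each period: 12/(1−δ).
Deviating yields 19 once, then 2 forever: 19 + 2δ/(1−δ).
No profitable deviation requires 12/(1−δ) ≥ 19 + 2δ/(1−δ).
Multiplying by (1−δ): 12 ≥ 19(1−δ) + 2δ = 19 − 17δ.
So 17δ ≥ 7, i.e. δ ≥ 7/17.

7/17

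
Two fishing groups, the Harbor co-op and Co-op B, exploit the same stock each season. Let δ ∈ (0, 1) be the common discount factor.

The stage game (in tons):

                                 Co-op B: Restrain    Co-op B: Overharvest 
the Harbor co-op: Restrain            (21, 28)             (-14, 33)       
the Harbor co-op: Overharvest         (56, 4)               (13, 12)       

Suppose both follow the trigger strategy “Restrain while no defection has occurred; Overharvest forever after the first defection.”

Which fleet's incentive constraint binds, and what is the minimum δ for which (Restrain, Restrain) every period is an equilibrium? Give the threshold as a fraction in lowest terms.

For the Harbor co-op: deviation gain 56−21 = 35, per-period punishment loss 21−13 = 8. IC gives δ ≥ 35/43.
For Co-op B: gain 5, loss 16 per period, so δ ≥ 5/21.
The tighter constraint is the Harbor co-op's, so cooperation needs δ ≥ 35/43.

the Harbor co-op; δ ≥ 35/43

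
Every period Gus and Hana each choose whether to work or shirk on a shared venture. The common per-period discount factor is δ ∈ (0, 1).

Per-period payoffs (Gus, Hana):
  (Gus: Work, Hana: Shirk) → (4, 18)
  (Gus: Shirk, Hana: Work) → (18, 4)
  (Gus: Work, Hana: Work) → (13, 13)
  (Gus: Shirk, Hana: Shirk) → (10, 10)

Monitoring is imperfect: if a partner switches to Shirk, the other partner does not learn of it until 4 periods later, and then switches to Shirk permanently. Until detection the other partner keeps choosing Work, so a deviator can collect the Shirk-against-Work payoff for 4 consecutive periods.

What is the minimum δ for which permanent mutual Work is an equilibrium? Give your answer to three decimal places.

0.889

The best deviation is to choose Shirk for all 4 undetected periods, earning 18 each, then 10 forever once detected.
Deviation value: 18(1−δ^4)/(1−δ) + 10δ^4/(1−δ); cooperation value: 13/(1−δ).
IC: 13 ≥ 18(1−δ^4) + 10δ^4 = 18 − 8δ^4.
So δ^4 ≥ 5/8, giving δ ≥ (5/8)^(1/4) ≈ 0.889.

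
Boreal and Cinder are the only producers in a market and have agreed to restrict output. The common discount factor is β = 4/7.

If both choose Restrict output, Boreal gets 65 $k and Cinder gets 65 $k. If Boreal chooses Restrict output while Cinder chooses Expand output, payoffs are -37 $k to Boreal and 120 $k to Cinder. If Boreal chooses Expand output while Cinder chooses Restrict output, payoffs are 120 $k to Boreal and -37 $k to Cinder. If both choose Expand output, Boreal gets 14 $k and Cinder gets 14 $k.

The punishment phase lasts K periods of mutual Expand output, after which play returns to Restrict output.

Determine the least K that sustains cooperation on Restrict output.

3

IC: β(1−β^K)/(1−β) ≥ (120−65)/(65−14) = 55/51.
With β = 4/7: need 1 − β^K ≥ 55/51·(1−4/7)/(4/7), i.e. β^K ≤ 0.1912.
Since (4/7)^2 = 0.3265 and (4/7)^3 = 0.1866, the smallest such K is 3.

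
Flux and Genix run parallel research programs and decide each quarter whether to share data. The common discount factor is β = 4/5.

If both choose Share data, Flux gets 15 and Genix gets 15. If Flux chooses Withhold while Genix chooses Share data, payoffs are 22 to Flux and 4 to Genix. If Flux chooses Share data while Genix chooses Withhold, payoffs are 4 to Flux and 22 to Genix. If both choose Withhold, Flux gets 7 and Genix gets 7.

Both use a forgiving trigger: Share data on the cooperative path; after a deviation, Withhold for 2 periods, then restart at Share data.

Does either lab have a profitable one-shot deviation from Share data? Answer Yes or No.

IC: β+…+β^2 ≥ (22−15)/(15−7) = 7/8.
At β = 4/5: partial sum = 1.4400 ≥ 0.8750. Cooperation sustainable.

No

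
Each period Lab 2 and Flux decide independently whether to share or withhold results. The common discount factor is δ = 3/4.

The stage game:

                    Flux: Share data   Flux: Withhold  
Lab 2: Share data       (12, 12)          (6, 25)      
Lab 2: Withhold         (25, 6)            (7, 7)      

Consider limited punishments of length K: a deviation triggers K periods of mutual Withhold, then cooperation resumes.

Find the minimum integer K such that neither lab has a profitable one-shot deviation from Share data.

8

No profitable deviation requires (12−7)(δ+…+δ^K) ≥ 25−12, i.e. δ+…+δ^K ≥ 13/5 ≈ 2.6000.
With δ = 3/4, the partial sums are K=1: 0.7500, K=2: 1.3125, …, K=6: 2.4661, K=7: 2.5995, K=8: 2.6997.
K = 8 is the first length at which the sum reaches 2.6000.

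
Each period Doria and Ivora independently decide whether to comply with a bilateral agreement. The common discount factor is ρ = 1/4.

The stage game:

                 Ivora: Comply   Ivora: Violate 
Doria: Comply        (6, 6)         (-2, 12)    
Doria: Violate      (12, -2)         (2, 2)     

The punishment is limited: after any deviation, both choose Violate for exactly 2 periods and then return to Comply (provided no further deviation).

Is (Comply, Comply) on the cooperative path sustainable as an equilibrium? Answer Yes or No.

Comparing payoff streams over the 3 periods until play realigns: cooperate → 6(1+ρ+…+ρ^2); deviate → 12 + 2(ρ+…+ρ^2).
Cooperation is sustained iff (6−2)(ρ+…+ρ^2) ≥ 12−6.
ρ+…+ρ^2 = 1/4·(1−(1/4)^2)/(1−1/4) = 0.3125, and (12−6)/(6−2) = 1.5000.
0.3125 < 1.5000, so cooperation is not sustainable.

No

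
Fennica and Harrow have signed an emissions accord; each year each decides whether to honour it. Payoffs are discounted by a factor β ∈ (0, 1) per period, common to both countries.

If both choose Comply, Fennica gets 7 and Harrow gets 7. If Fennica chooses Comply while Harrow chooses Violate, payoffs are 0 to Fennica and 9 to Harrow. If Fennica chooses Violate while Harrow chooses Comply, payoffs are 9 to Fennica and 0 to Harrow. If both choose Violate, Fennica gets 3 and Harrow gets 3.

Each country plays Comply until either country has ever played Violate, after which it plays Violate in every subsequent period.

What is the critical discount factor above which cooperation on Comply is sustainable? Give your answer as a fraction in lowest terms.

1/3

Cooperation forever yields 7 each period: 7/(1−β).
Deviating yields 9 once, then 3 forever: 9 + 3β/(1−β).
No profitable deviation requires 7/(1−β) ≥ 9 + 3β/(1−β).
Multiplying by (1−β): 7 ≥ 9(1−β) + 3β = 9 − 6β.
So 6β ≥ 2, i.e. β ≥ 2/6 = 1/3.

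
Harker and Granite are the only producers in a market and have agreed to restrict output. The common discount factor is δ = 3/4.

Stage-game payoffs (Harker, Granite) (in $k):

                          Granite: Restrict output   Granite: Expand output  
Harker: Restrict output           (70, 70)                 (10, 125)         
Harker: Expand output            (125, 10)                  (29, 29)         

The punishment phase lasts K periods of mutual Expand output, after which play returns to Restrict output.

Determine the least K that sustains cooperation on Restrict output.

Need Σ_{k=1}^{K} δ^k ≥ (125−70)/(70−29) = 1.3415 at δ = 3/4.
At K = 2 the sum is 1.3125 < 1.3415; at K = 3 it is 1.7344 ≥ 1.3415.
So the minimum punishment length is K = 3.

3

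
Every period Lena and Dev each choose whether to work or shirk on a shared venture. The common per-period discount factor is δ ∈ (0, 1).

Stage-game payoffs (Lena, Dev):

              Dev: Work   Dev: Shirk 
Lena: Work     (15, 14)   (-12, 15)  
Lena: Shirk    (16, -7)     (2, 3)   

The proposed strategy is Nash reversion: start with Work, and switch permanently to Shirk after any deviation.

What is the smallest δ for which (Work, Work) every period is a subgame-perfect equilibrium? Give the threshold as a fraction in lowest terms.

For Lena: deviation gain 16−15 = 1, per-period punishment loss 15−2 = 13. IC gives δ ≥ 1/14.
For Dev: gain 1, loss 11 per period, so δ ≥ 1/12.
The tighter constraint is Dev's, so cooperation needs δ ≥ 1/12.

1/12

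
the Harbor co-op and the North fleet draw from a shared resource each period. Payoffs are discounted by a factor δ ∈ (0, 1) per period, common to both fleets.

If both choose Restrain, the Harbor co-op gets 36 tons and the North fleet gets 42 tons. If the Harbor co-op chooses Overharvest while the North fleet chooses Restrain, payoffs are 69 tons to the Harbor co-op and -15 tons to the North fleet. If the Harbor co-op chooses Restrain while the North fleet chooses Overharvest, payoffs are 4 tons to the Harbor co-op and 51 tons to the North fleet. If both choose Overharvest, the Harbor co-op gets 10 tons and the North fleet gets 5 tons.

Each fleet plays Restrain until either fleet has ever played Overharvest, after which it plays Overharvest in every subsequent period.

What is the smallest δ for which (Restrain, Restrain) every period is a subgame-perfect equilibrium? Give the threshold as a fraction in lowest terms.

33/59

For the Harbor co-op: deviation gain 69−36 = 33, per-period punishment loss 36−10 = 26. IC gives δ ≥ 33/59.
For the North fleet: gain 9, loss 37 per period, so δ ≥ 9/46.
The tighter constraint is the Harbor co-op's, so cooperation needs δ ≥ 33/59.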